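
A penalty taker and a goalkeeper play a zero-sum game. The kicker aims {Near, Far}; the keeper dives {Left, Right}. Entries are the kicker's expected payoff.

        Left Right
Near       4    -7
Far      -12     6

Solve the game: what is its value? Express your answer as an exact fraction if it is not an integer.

-60/29

Row minima: Near → -7, Far → -12; maximin = -7.
Column maxima: Left → 4, Right → 6; minimax = 4.
-7 ≠ 4, so there is no saddle point; optimal play is mixed.
Let the kicker play Near with probability p. Expected payoff against Left: 4p + (-12)(1−p) = 16p − 12; against Right: (-7)p + 6(1−p) = −13p + 6.
Setting these equal: 16p − 12 = −13p + 6 ⇒ 29p = 18 ⇒ p = 18/29, and the value is (16)·(18/29) − 12 = -60/29.
For the keeper: with q = P(Left), equating Near's and Far's payoffs gives 11q − 7 = −18q + 6 ⇒ q = 13/29.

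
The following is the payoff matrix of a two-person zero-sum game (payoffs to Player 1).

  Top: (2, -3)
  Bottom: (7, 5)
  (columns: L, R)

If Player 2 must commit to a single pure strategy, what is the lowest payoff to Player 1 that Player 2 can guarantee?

5

Column maxima: L → 7, R → 5.
The smallest of these is 5.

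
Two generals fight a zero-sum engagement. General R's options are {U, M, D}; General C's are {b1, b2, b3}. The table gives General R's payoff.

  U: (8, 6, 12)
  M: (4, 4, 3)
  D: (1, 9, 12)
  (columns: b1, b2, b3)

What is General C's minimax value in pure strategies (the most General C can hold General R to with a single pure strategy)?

Column maxima: b1 → 8, b2 → 9, b3 → 12.
The smallest of these is 8.

8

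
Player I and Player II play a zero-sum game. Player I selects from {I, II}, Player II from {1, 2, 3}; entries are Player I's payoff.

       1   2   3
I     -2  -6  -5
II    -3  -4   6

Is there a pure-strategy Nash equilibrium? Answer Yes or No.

Row minima: I → -6, II → -4; maximin = -4.
Column maxima: 1 → -2, 2 → -4, 3 → 6; minimax = -4.
maximin = minimax = -4, so a saddle point exists.

Yes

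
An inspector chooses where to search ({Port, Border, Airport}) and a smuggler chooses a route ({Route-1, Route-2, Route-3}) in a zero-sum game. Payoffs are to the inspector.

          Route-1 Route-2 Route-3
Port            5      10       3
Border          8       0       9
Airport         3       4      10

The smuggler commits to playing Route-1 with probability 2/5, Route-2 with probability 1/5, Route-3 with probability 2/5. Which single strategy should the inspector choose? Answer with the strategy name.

Expected payoff of Port: (2/5)·5 + (1/5)·10 + (2/5)·3 = 26/5.
Expected payoff of Border: (2/5)·8 + (1/5)·0 + (2/5)·9 = 34/5.
Expected payoff of Airport: (2/5)·3 + (1/5)·4 + (2/5)·10 = 6.
The largest is 34/5, so the inspector's best response is Border.

Border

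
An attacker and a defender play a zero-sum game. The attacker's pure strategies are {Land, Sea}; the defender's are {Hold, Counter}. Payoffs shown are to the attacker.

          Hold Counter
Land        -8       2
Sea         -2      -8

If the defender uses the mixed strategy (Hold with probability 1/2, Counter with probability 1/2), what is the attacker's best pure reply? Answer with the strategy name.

Expected payoff of Land: (1/2)·(-8) + (1/2)·2 = -3.
Expected payoff of Sea: (1/2)·(-2) + (1/2)·(-8) = -5.
The largest is -3, so the attacker's best response is Land.

Land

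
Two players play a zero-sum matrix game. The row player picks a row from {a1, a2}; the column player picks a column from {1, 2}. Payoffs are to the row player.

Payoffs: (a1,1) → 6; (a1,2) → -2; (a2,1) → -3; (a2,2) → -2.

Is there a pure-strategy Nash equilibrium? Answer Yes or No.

Row minima: a1 → -2, a2 → -3; maximin = -2.
Column maxima: 1 → 6, 2 → -2; minimax = -2.
maximin = minimax = -2, so a saddle point exists.

Yes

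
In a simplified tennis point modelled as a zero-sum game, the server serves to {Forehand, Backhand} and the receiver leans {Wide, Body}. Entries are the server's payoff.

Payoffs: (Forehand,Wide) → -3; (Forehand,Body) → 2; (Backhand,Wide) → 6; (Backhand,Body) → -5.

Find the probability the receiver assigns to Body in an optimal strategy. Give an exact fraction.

Row minima: Forehand → -3, Backhand → -5; maximin = -3.
Column maxima: Wide → 6, Body → 2; minimax = 2.
-3 ≠ 2, so there is no saddle point; optimal play is mixed.
Let the server play Forehand with probability p. Expected payoff against Wide: (-3)p + 6(1−p) = −9p + 6; against Body: 2p + (-5)(1−p) = 7p − 5.
Setting these equal: −9p + 6 = 7p − 5 ⇒ −16p = -11 ⇒ p = 11/16, and the value is (-9)·(11/16) + 6 = -3/16.
For the receiver: with q = P(Wide), equating Forehand's and Backhand's payoffs gives −5q + 2 = 11q − 5 ⇒ q = 7/16.

9/16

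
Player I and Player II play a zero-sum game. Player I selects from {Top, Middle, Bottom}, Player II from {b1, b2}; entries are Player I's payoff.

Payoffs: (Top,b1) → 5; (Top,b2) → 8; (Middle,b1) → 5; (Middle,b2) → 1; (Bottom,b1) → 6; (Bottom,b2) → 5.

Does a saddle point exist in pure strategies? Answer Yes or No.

Row minima: Top → 5, Middle → 1, Bottom → 5; maximin = 5.
Column maxima: b1 → 6, b2 → 8; minimax = 6.
5 ≠ 6, so no pure-strategy equilibrium exists.

No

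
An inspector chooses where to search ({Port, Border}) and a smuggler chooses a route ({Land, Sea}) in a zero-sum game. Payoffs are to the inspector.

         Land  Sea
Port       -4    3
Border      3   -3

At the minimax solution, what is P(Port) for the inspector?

Row minima: Port → -4, Border → -3; maximin = -3.
Column maxima: Land → 3, Sea → 3; minimax = 3.
-3 ≠ 3, so there is no saddle point; optimal play is mixed.
Let the inspector play Port with probability p. Expected payoff against Land: (-4)p + 3(1−p) = −7p + 3; against Sea: 3p + (-3)(1−p) = 6p − 3.
Setting these equal: −7p + 3 = 6p − 3 ⇒ −13p = -6 ⇒ p = 6/13, and the value is (-7)·(6/13) + 3 = -3/13.
For the smuggler: with q = P(Land), equating Port's and Border's payoffs gives −7q + 3 = 6q − 3 ⇒ q = 6/13.

6/13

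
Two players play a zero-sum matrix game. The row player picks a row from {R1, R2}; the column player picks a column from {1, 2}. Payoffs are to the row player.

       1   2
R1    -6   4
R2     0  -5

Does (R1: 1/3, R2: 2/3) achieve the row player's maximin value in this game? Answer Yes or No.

Against 1 this mix gives (1/3)·(-6) + (2/3)·0 = -2.
Against 2 this mix gives (1/3)·4 + (2/3)·(-5) = -2.
All of the column player's active replies (1, 2) yield -2, and no column does worse for the row player. The mix makes the column player indifferent and guarantees -2, so it is optimal.

Yes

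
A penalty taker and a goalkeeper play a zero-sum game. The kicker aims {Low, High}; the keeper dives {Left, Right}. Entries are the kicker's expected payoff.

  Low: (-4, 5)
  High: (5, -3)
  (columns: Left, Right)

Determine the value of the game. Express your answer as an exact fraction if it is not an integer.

13/17

Row minima: Low → -4, High → -3; maximin = -3.
Column maxima: Left → 5, Right → 5; minimax = 5.
-3 ≠ 5, so there is no saddle point; optimal play is mixed.
Let the kicker play Low with probability p. Expected payoff against Left: (-4)p + 5(1−p) = −9p + 5; against Right: 5p + (-3)(1−p) = 8p − 3.
Setting these equal: −9p + 5 = 8p − 3 ⇒ −17p = -8 ⇒ p = 8/17, and the value is (-9)·(8/17) + 5 = 13/17.
For the keeper: with q = P(Left), equating Low's and High's payoffs gives −9q + 5 = 8q − 3 ⇒ q = 8/17.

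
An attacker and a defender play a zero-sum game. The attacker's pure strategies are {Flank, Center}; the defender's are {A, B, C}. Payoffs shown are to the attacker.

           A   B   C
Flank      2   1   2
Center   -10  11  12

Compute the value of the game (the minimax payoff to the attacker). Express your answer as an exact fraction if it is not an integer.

Row minima: Flank → 1, Center → -10; maximin = 1.
Column maxima: A → 2, B → 11, C → 12; minimax = 2.
1 ≠ 2, so there is no saddle point; optimal play is mixed.
C is strictly dominated by B (it gives the attacker strictly more in every row), so the defender never plays it.
On the remaining 2×2 (Flank, Center vs A, B):
Let the attacker play Flank with probability p. Expected payoff against A: 2p + (-10)(1−p) = 12p − 10; against B: 1p + 11(1−p) = −10p + 11.
Setting these equal: 12p − 10 = −10p + 11 ⇒ 22p = 21 ⇒ p = 21/22, and the value is (12)·(21/22) − 10 = 16/11.
For the defender: with q = P(A), equating Flank's and Center's payoffs gives q + 1 = −21q + 11 ⇒ q = 5/11.

16/11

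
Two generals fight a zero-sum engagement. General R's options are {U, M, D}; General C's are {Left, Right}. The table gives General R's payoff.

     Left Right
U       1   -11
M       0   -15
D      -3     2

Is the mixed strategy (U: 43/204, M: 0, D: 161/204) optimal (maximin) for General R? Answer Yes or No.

No

Against Left this mix gives (43/204)·1 + (161/204)·(-3) = -110/51.
Against Right this mix gives (43/204)·(-11) + (161/204)·2 = -151/204.
General C will play Left, holding General R to -110/51. Shifting weight toward the row that does better against Left would raise this floor (the equalizing mix achieves -31/17 against both Left and Right), so the proposed strategy is not optimal.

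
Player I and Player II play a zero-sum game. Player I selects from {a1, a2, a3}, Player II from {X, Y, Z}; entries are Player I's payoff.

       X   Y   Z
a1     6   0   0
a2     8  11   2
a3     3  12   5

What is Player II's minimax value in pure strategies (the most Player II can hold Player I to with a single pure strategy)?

Column maxima: X → 8, Y → 12, Z → 5.
The smallest of these is 5.

5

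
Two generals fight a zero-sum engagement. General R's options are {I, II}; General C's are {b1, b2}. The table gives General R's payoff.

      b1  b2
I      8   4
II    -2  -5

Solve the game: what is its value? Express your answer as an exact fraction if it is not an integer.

Row minima: I → 4, II → -5; maximin = 4.
Column maxima: b1 → 8, b2 → 4; minimax = 4.
Since maximin = minimax = 4, there is a saddle point and the value is 4.

4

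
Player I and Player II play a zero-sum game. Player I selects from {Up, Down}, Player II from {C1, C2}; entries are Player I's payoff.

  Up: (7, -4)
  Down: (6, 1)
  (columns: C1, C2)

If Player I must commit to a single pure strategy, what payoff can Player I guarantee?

1

Row minima: Up → -4, Down → 1.
The best of these is 1.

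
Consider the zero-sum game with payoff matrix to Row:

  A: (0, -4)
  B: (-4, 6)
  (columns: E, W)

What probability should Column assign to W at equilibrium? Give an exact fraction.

Row minima: A → -4, B → -4; maximin = -4.
Column maxima: E → 0, W → 6; minimax = 0.
-4 ≠ 0, so there is no saddle point; optimal play is mixed.
Let Row play A with probability p. Expected payoff against E: 0p + (-4)(1−p) = 4p − 4; against W: (-4)p + 6(1−p) = −10p + 6.
Setting these equal: 4p − 4 = −10p + 6 ⇒ 14p = 10 ⇒ p = 5/7, and the value is (4)·(5/7) − 4 = -8/7.
For Column: with q = P(E), equating A's and B's payoffs gives 4q − 4 = −10q + 6 ⇒ q = 5/7.

2/7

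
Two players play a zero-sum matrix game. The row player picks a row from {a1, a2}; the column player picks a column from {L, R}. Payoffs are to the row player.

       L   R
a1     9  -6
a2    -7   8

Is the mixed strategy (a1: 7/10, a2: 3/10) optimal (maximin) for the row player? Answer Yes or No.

No

Against L this mix gives (7/10)·9 + (3/10)·(-7) = 21/5.
Against R this mix gives (7/10)·(-6) + (3/10)·8 = -9/5.
The column player will play R, holding the row player to -9/5. Shifting weight toward the row that does better against R would raise this floor (the equalizing mix achieves 1 against both R and L), so the proposed strategy is not optimal.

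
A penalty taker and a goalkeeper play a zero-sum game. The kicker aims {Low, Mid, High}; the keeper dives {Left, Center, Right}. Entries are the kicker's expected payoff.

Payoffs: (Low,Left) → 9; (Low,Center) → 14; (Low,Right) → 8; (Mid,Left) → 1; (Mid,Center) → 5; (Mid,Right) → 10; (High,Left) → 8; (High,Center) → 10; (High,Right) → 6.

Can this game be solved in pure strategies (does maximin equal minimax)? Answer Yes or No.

No

Row minima: Low → 8, Mid → 1, High → 6; maximin = 8.
Column maxima: Left → 9, Center → 14, Right → 10; minimax = 9.
8 ≠ 9, so no pure-strategy equilibrium exists.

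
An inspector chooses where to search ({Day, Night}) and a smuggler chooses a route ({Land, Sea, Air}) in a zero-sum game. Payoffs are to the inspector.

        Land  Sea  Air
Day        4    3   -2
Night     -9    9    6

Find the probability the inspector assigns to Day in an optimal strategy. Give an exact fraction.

5/7

Row minima: Day → -2, Night → -9; maximin = -2.
Column maxima: Land → 4, Sea → 9, Air → 6; minimax = 4.
-2 ≠ 4, so there is no saddle point; optimal play is mixed.
Sea is strictly dominated by Air (it gives the inspector strictly more in every row), so the smuggler never plays it.
On the remaining 2×2 (Day, Night vs Land, Air):
Let the inspector play Day with probability p. Expected payoff against Land: 4p + (-9)(1−p) = 13p − 9; against Air: (-2)p + 6(1−p) = −8p + 6.
Setting these equal: 13p − 9 = −8p + 6 ⇒ 21p = 15 ⇒ p = 5/7, and the value is (13)·(5/7) − 9 = 2/7.
For the smuggler: with q = P(Land), equating Day's and Night's payoffs gives 6q − 2 = −15q + 6 ⇒ q = 8/21.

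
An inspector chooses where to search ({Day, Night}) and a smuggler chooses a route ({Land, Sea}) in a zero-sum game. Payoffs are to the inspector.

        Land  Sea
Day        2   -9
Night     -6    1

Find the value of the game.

-26/9

Row minima: Day → -9, Night → -6; maximin = -6.
Column maxima: Land → 2, Sea → 1; minimax = 1.
-6 ≠ 1, so there is no saddle point; optimal play is mixed.
Let the inspector play Day with probability p. Expected payoff against Land: 2p + (-6)(1−p) = 8p − 6; against Sea: (-9)p + 1(1−p) = −10p + 1.
Setting these equal: 8p − 6 = −10p + 1 ⇒ 18p = 7 ⇒ p = 7/18, and the value is (8)·(7/18) − 6 = -26/9.
For the smuggler: with q = P(Land), equating Day's and Night's payoffs gives 11q − 9 = −7q + 1 ⇒ q = 5/9.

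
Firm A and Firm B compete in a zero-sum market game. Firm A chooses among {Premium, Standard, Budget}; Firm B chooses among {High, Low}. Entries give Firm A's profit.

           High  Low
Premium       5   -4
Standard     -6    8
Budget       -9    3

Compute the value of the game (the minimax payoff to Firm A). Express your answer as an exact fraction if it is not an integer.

16/23

Row minima: Premium → -4, Standard → -6, Budget → -9; maximin = -4.
Column maxima: High → 5, Low → 8; minimax = 5.
-4 ≠ 5, so there is no saddle point; optimal play is mixed.
Budget is strictly dominated by Standard, so Firm A never plays it.
On the remaining 2×2 (Premium, Standard vs High, Low):
Let Firm A play Premium with probability p. Expected payoff against High: 5p + (-6)(1−p) = 11p − 6; against Low: (-4)p + 8(1−p) = −12p + 8.
Setting these equal: 11p − 6 = −12p + 8 ⇒ 23p = 14 ⇒ p = 14/23, and the value is (11)·(14/23) − 6 = 16/23.
For Firm B: with q = P(High), equating Premium's and Standard's payoffs gives 9q − 4 = −14q + 8 ⇒ q = 12/23.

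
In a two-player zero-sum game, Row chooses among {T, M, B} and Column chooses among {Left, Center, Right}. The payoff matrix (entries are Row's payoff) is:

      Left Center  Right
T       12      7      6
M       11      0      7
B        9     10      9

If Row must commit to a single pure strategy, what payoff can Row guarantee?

9

Row minima: T → 6, M → 0, B → 9.
The best of these is 9.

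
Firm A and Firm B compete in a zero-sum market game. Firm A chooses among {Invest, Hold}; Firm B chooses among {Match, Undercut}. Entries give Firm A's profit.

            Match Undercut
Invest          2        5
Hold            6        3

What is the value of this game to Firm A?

4

Row minima: Invest → 2, Hold → 3; maximin = 3.
Column maxima: Match → 6, Undercut → 5; minimax = 5.
3 ≠ 5, so there is no saddle point; optimal play is mixed.
Let Firm A play Invest with probability p. Expected payoff against Match: 2p + 6(1−p) = −4p + 6; against Undercut: 5p + 3(1−p) = 2p + 3.
Setting these equal: −4p + 6 = 2p + 3 ⇒ −6p = -3 ⇒ p = 1/2, and the value is (-4)·(1/2) + 6 = 4.
For Firm B: with q = P(Match), equating Invest's and Hold's payoffs gives −3q + 5 = 3q + 3 ⇒ q = 1/3.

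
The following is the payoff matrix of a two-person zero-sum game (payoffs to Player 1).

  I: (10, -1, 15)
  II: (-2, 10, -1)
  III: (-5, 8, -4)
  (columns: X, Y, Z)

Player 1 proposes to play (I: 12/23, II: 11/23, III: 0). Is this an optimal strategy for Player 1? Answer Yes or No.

Yes

Against X this mix gives (12/23)·10 + (11/23)·(-2) = 98/23.
Against Y this mix gives (12/23)·(-1) + (11/23)·10 = 98/23.
Against Z this mix gives (12/23)·15 + (11/23)·(-1) = 169/23.
All of Player 2's active replies (X, Y) yield 98/23, and no column does worse for Player 1. The mix makes Player 2 indifferent and guarantees 98/23, so it is optimal.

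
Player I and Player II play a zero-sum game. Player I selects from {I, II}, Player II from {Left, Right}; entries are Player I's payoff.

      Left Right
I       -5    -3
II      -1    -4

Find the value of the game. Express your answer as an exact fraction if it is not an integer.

-17/5

Row minima: I → -5, II → -4; maximin = -4.
Column maxima: Left → -1, Right → -3; minimax = -3.
-4 ≠ -3, so there is no saddle point; optimal play is mixed.
Let Player I play I with probability p. Expected payoff against Left: (-5)p + (-1)(1−p) = −4p − 1; against Right: (-3)p + (-4)(1−p) = p − 4.
Setting these equal: −4p − 1 = p − 4 ⇒ −5p = -3 ⇒ p = 3/5, and the value is (-4)·(3/5) − 1 = -17/5.
For Player II: with q = P(Left), equating I's and II's payoffs gives −2q − 3 = 3q − 4 ⇒ q = 1/5.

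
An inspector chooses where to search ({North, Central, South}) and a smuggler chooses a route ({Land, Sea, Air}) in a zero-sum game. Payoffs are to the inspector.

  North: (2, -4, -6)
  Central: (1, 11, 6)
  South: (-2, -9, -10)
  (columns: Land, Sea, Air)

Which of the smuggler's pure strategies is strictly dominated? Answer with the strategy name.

Air holds the inspector's payoff strictly below Sea in every row: -6 < -4, 6 < 11, -10 < -9.
So Sea is strictly dominated for the smuggler.

Sea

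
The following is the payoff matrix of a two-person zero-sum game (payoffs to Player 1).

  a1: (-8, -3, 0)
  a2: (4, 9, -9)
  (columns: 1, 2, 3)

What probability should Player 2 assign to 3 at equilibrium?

4/7

Row minima: a1 → -8, a2 → -9; maximin = -8.
Column maxima: 1 → 4, 2 → 9, 3 → 0; minimax = 0.
-8 ≠ 0, so there is no saddle point; optimal play is mixed.
2 is strictly dominated by 1 (it gives Player 1 strictly more in every row), so Player 2 never plays it.
On the remaining 2×2 (a1, a2 vs 1, 3):
Let Player 1 play a1 with probability p. Expected payoff against 1: (-8)p + 4(1−p) = −12p + 4; against 3: 0p + (-9)(1−p) = 9p − 9.
Setting these equal: −12p + 4 = 9p − 9 ⇒ −21p = -13 ⇒ p = 13/21, and the value is (-12)·(13/21) + 4 = -24/7.
For Player 2: with q = P(1), equating a1's and a2's payoffs gives −8q = 13q − 9 ⇒ q = 3/7.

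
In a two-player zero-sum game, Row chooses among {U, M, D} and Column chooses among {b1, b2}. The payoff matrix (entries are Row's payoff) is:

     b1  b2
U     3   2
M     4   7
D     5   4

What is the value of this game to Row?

Row minima: U → 2, M → 4, D → 4; maximin = 4.
Column maxima: b1 → 5, b2 → 7; minimax = 5.
4 ≠ 5, so there is no saddle point; optimal play is mixed.
U is strictly dominated by M, so Row never plays it.
On the remaining 2×2 (M, D vs b1, b2):
Let Row play M with probability p. Expected payoff against b1: 4p + 5(1−p) = −p + 5; against b2: 7p + 4(1−p) = 3p + 4.
Setting these equal: −p + 5 = 3p + 4 ⇒ −4p = -1 ⇒ p = 1/4, and the value is (-1)·(1/4) + 5 = 19/4.
For Column: with q = P(b1), equating M's and D's payoffs gives −3q + 7 = q + 4 ⇒ q = 3/4.

19/4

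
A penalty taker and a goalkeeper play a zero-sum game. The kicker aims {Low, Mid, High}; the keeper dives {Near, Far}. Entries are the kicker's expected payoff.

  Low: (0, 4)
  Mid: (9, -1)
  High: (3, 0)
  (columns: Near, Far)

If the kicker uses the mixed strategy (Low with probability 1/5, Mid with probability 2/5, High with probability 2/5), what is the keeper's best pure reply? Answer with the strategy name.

If the keeper plays Near, the kicker's expected payoff is (1/5)·0 + (2/5)·9 + (2/5)·3 = 24/5.
If the keeper plays Far, the kicker's expected payoff is (1/5)·4 + (2/5)·(-1) + (2/5)·0 = 2/5.
The keeper minimizes the kicker's payoff; the smallest is 2/5, so the best response is Far.

Far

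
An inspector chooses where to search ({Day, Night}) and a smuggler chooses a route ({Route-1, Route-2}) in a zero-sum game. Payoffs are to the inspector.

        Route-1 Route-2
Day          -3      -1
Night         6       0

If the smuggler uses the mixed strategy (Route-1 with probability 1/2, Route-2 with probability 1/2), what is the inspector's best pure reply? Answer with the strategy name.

Night

Expected payoff of Day: (1/2)·(-3) + (1/2)·(-1) = -2.
Expected payoff of Night: (1/2)·6 + (1/2)·0 = 3.
The largest is 3, so the inspector's best response is Night.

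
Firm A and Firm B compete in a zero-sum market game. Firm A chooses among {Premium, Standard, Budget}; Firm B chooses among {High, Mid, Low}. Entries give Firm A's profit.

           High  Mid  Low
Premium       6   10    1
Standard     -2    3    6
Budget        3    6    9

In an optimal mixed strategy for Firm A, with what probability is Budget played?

5/11

Row minima: Premium → 1, Standard → -2, Budget → 3; maximin = 3.
Column maxima: High → 6, Mid → 10, Low → 9; minimax = 6.
3 ≠ 6, so there is no saddle point; optimal play is mixed.
Standard is strictly dominated by Budget, so Firm A never plays it.
Mid is strictly dominated by High (it gives Firm A strictly more in every row), so Firm B never plays it.
On the remaining 2×2 (Premium, Budget vs High, Low):
Let Firm A play Premium with probability p. Expected payoff against High: 6p + 3(1−p) = 3p + 3; against Low: 1p + 9(1−p) = −8p + 9.
Setting these equal: 3p + 3 = −8p + 9 ⇒ 11p = 6 ⇒ p = 6/11, and the value is (3)·(6/11) + 3 = 51/11.
For Firm B: with q = P(High), equating Premium's and Budget's payoffs gives 5q + 1 = −6q + 9 ⇒ q = 8/11.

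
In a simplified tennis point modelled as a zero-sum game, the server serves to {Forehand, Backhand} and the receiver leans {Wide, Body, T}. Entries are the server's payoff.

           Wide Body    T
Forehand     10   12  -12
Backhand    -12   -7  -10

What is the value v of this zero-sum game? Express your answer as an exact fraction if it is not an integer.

-61/6

Row minima: Forehand → -12, Backhand → -12; maximin = -12.
Column maxima: Wide → 10, Body → 12, T → -10; minimax = -10.
-12 ≠ -10, so there is no saddle point; optimal play is mixed.
Body is strictly dominated by Wide (it gives the server strictly more in every row), so the receiver never plays it.
On the remaining 2×2 (Forehand, Backhand vs Wide, T):
Let the server play Forehand with probability p. Expected payoff against Wide: 10p + (-12)(1−p) = 22p − 12; against T: (-12)p + (-10)(1−p) = −2p − 10.
Setting these equal: 22p − 12 = −2p − 10 ⇒ 24p = 2 ⇒ p = 1/12, and the value is (22)·(1/12) − 12 = -61/6.
For the receiver: with q = P(Wide), equating Forehand's and Backhand's payoffs gives 22q − 12 = −2q − 10 ⇒ q = 1/12.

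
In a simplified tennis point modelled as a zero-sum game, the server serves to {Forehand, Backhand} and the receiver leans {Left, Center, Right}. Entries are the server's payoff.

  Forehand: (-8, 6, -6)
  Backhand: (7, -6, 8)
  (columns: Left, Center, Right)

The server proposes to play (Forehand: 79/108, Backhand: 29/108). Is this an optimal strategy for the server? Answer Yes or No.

Against Left this mix gives (79/108)·(-8) + (29/108)·7 = -143/36.
Against Center this mix gives (79/108)·6 + (29/108)·(-6) = 25/9.
Against Right this mix gives (79/108)·(-6) + (29/108)·8 = -121/54.
The receiver will play Left, holding the server to -143/36. Shifting weight toward the row that does better against Left would raise this floor (the equalizing mix achieves -2/9 against both Left and Center), so the proposed strategy is not optimal.

No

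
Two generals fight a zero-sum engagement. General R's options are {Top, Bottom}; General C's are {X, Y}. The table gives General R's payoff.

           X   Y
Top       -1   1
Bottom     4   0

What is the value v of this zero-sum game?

2/3

Row minima: Top → -1, Bottom → 0; maximin = 0.
Column maxima: X → 4, Y → 1; minimax = 1.
0 ≠ 1, so there is no saddle point; optimal play is mixed.
Let General R play Top with probability p. Expected payoff against X: (-1)p + 4(1−p) = −5p + 4; against Y: 1p + 0(1−p) = p.
Setting these equal: −5p + 4 = p ⇒ −6p = -4 ⇒ p = 2/3, and the value is (-5)·(2/3) + 4 = 2/3.
For General C: with q = P(X), equating Top's and Bottom's payoffs gives −2q + 1 = 4q ⇒ q = 1/6.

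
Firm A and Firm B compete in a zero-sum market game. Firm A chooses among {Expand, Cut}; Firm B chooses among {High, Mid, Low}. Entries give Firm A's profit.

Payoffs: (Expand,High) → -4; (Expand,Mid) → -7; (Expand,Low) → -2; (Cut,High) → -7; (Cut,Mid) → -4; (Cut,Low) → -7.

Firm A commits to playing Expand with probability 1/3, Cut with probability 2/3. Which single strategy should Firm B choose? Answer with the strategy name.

If Firm B plays High, Firm A's expected payoff is (1/3)·(-4) + (2/3)·(-7) = -6.
If Firm B plays Mid, Firm A's expected payoff is (1/3)·(-7) + (2/3)·(-4) = -5.
If Firm B plays Low, Firm A's expected payoff is (1/3)·(-2) + (2/3)·(-7) = -16/3.
Firm B minimizes Firm A's payoff; the smallest is -6, so the best response is High.

High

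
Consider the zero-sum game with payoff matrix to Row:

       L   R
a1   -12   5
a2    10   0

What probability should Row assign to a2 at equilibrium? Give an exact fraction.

Row minima: a1 → -12, a2 → 0; maximin = 0.
Column maxima: L → 10, R → 5; minimax = 5.
0 ≠ 5, so there is no saddle point; optimal play is mixed.
Let Row play a1 with probability p. Expected payoff against L: (-12)p + 10(1−p) = −22p + 10; against R: 5p + 0(1−p) = 5p.
Setting these equal: −22p + 10 = 5p ⇒ −27p = -10 ⇒ p = 10/27, and the value is (-22)·(10/27) + 10 = 50/27.
For Column: with q = P(L), equating a1's and a2's payoffs gives −17q + 5 = 10q ⇒ q = 5/27.

17/27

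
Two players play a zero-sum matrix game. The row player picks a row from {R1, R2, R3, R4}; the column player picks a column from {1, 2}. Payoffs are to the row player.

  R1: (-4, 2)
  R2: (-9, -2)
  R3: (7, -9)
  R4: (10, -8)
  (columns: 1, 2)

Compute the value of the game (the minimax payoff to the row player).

Row minima: R1 → -4, R2 → -9, R3 → -9, R4 → -8; maximin = -4.
Column maxima: 1 → 10, 2 → 2; minimax = 2.
-4 ≠ 2, so there is no saddle point; optimal play is mixed.
R2 is strictly dominated by R1, so the row player never plays it.
R3 is strictly dominated by R4, so the row player never plays it.
On the remaining 2×2 (R1, R4 vs 1, 2):
Let the row player play R1 with probability p. Expected payoff against 1: (-4)p + 10(1−p) = −14p + 10; against 2: 2p + (-8)(1−p) = 10p − 8.
Setting these equal: −14p + 10 = 10p − 8 ⇒ −24p = -18 ⇒ p = 3/4, and the value is (-14)·(3/4) + 10 = -1/2.
For the column player: with q = P(1), equating R1's and R4's payoffs gives −6q + 2 = 18q − 8 ⇒ q = 5/12.

-1/2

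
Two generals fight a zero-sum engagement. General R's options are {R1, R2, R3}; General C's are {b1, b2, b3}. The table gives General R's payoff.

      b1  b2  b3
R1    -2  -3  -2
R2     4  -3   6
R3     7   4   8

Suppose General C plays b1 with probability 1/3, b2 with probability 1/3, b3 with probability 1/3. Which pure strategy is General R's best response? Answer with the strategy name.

R3

Expected payoff of R1: (1/3)·(-2) + (1/3)·(-3) + (1/3)·(-2) = -7/3.
Expected payoff of R2: (1/3)·4 + (1/3)·(-3) + (1/3)·6 = 7/3.
Expected payoff of R3: (1/3)·7 + (1/3)·4 + (1/3)·8 = 19/3.
The largest is 19/3, so General R's best response is R3.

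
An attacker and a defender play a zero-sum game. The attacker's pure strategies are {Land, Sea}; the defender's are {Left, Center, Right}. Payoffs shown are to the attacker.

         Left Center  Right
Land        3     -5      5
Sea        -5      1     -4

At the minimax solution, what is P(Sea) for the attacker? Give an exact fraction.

Row minima: Land → -5, Sea → -5; maximin = -5.
Column maxima: Left → 3, Center → 1, Right → 5; minimax = 1.
-5 ≠ 1, so there is no saddle point; optimal play is mixed.
Right is strictly dominated by Left (it gives the attacker strictly more in every row), so the defender never plays it.
On the remaining 2×2 (Land, Sea vs Left, Center):
Let the attacker play Land with probability p. Expected payoff against Left: 3p + (-5)(1−p) = 8p − 5; against Center: (-5)p + 1(1−p) = −6p + 1.
Setting these equal: 8p − 5 = −6p + 1 ⇒ 14p = 6 ⇒ p = 3/7, and the value is (8)·(3/7) − 5 = -11/7.
For the defender: with q = P(Left), equating Land's and Sea's payoffs gives 8q − 5 = −6q + 1 ⇒ q = 3/7.

4/7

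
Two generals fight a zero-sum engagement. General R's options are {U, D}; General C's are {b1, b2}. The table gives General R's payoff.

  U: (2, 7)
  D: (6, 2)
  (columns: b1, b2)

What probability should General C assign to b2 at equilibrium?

Row minima: U → 2, D → 2; maximin = 2.
Column maxima: b1 → 6, b2 → 7; minimax = 6.
2 ≠ 6, so there is no saddle point; optimal play is mixed.
Let General R play U with probability p. Expected payoff against b1: 2p + 6(1−p) = −4p + 6; against b2: 7p + 2(1−p) = 5p + 2.
Setting these equal: −4p + 6 = 5p + 2 ⇒ −9p = -4 ⇒ p = 4/9, and the value is (-4)·(4/9) + 6 = 38/9.
For General C: with q = P(b1), equating U's and D's payoffs gives −5q + 7 = 4q + 2 ⇒ q = 5/9.

4/9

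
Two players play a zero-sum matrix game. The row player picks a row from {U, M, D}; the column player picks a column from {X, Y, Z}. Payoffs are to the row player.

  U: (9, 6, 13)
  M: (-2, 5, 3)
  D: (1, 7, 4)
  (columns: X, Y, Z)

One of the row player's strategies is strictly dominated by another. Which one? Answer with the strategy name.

U gives a strictly higher payoff than M against every column: 9 > -2, 6 > 5, 13 > 3.
So M is strictly dominated and the row player never plays it.

M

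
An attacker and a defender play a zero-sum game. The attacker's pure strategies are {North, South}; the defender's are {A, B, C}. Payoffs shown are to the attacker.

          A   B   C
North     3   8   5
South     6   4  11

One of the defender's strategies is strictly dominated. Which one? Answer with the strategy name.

C

A holds the attacker's payoff strictly below C in every row: 3 < 5, 6 < 11.
So C is strictly dominated for the defender.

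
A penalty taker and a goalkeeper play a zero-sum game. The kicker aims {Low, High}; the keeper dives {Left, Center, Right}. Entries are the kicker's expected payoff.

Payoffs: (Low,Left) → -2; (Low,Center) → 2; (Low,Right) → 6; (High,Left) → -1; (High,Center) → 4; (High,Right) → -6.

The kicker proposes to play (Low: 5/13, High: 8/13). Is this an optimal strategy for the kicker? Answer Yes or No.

Against Left this mix gives (5/13)·(-2) + (8/13)·(-1) = -18/13.
Against Center this mix gives (5/13)·2 + (8/13)·4 = 42/13.
Against Right this mix gives (5/13)·6 + (8/13)·(-6) = -18/13.
All of the keeper's active replies (Left, Right) yield -18/13, and no column does worse for the kicker. The mix makes the keeper indifferent and guarantees -18/13, so it is optimal.

Yes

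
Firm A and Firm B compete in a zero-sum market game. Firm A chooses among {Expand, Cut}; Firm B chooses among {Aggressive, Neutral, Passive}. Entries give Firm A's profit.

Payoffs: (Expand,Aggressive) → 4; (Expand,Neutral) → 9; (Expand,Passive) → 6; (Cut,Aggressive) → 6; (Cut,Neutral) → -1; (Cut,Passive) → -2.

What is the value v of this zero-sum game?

Row minima: Expand → 4, Cut → -2; maximin = 4.
Column maxima: Aggressive → 6, Neutral → 9, Passive → 6; minimax = 6.
4 ≠ 6, so there is no saddle point; optimal play is mixed.
Neutral is strictly dominated by Passive (it gives Firm A strictly more in every row), so Firm B never plays it.
On the remaining 2×2 (Expand, Cut vs Aggressive, Passive):
Let Firm A play Expand with probability p. Expected payoff against Aggressive: 4p + 6(1−p) = −2p + 6; against Passive: 6p + (-2)(1−p) = 8p − 2.
Setting these equal: −2p + 6 = 8p − 2 ⇒ −10p = -8 ⇒ p = 4/5, and the value is (-2)·(4/5) + 6 = 22/5.
For Firm B: with q = P(Aggressive), equating Expand's and Cut's payoffs gives −2q + 6 = 8q − 2 ⇒ q = 4/5.

22/5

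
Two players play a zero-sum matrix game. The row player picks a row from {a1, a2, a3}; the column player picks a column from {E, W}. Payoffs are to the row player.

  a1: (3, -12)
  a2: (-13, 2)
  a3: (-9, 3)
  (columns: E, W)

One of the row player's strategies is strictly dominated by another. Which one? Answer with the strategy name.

a2

a3 gives a strictly higher payoff than a2 against every column: -9 > -13, 3 > 2.
So a2 is strictly dominated and the row player never plays it.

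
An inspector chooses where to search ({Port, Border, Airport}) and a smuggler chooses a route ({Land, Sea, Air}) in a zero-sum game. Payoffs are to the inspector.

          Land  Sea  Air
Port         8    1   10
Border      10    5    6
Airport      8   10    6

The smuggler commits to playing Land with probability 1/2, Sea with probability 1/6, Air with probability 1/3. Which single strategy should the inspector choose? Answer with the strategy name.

Expected payoff of Port: (1/2)·8 + (1/6)·1 + (1/3)·10 = 15/2.
Expected payoff of Border: (1/2)·10 + (1/6)·5 + (1/3)·6 = 47/6.
Expected payoff of Airport: (1/2)·8 + (1/6)·10 + (1/3)·6 = 23/3.
The largest is 47/6, so the inspector's best response is Border.

Border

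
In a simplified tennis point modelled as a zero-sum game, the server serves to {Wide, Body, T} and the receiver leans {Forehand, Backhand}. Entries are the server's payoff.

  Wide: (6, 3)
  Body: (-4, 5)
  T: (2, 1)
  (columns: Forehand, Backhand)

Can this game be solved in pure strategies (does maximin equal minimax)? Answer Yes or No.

No

Row minima: Wide → 3, Body → -4, T → 1; maximin = 3.
Column maxima: Forehand → 6, Backhand → 5; minimax = 5.
3 ≠ 5, so no pure-strategy equilibrium exists.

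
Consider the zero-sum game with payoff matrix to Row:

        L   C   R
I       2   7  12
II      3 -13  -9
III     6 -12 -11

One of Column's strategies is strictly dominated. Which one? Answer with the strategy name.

R

C holds Row's payoff strictly below R in every row: 7 < 12, -13 < -9, -12 < -11.
So R is strictly dominated for Column.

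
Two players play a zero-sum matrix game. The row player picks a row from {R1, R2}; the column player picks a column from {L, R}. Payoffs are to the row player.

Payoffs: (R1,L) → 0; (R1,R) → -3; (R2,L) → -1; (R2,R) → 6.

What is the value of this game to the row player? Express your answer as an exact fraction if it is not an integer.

-3/10

Row minima: R1 → -3, R2 → -1; maximin = -1.
Column maxima: L → 0, R → 6; minimax = 0.
-1 ≠ 0, so there is no saddle point; optimal play is mixed.
Let the row player play R1 with probability p. Expected payoff against L: 0p + (-1)(1−p) = p − 1; against R: (-3)p + 6(1−p) = −9p + 6.
Setting these equal: p − 1 = −9p + 6 ⇒ 10p = 7 ⇒ p = 7/10, and the value is (1)·(7/10) − 1 = -3/10.
For the column player: with q = P(L), equating R1's and R2's payoffs gives 3q − 3 = −7q + 6 ⇒ q = 9/10.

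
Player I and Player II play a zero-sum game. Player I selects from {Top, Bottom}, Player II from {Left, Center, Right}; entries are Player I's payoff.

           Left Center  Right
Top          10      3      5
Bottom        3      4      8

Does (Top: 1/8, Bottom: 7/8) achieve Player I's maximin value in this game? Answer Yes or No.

Against Left this mix gives (1/8)·10 + (7/8)·3 = 31/8.
Against Center this mix gives (1/8)·3 + (7/8)·4 = 31/8.
Against Right this mix gives (1/8)·5 + (7/8)·8 = 61/8.
All of Player II's active replies (Left, Center) yield 31/8, and no column does worse for Player I. The mix makes Player II indifferent and guarantees 31/8, so it is optimal.

Yes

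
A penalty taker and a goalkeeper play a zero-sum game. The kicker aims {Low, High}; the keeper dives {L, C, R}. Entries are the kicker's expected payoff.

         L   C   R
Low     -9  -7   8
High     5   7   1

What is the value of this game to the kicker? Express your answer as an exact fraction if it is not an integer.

7/3

Row minima: Low → -9, High → 1; maximin = 1.
Column maxima: L → 5, C → 7, R → 8; minimax = 5.
1 ≠ 5, so there is no saddle point; optimal play is mixed.
C is strictly dominated by L (it gives the kicker strictly more in every row), so the keeper never plays it.
On the remaining 2×2 (Low, High vs L, R):
Let the kicker play Low with probability p. Expected payoff against L: (-9)p + 5(1−p) = −14p + 5; against R: 8p + 1(1−p) = 7p + 1.
Setting these equal: −14p + 5 = 7p + 1 ⇒ −21p = -4 ⇒ p = 4/21, and the value is (-14)·(4/21) + 5 = 7/3.
For the keeper: with q = P(L), equating Low's and High's payoffs gives −17q + 8 = 4q + 1 ⇒ q = 1/3.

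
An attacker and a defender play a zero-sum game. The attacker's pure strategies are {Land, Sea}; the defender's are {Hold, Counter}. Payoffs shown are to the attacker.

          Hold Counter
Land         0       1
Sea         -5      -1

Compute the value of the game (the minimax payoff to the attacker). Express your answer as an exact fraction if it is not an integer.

0

Row minima: Land → 0, Sea → -5; maximin = 0.
Column maxima: Hold → 0, Counter → 1; minimax = 0.
Since maximin = minimax = 0, there is a saddle point and the value is 0.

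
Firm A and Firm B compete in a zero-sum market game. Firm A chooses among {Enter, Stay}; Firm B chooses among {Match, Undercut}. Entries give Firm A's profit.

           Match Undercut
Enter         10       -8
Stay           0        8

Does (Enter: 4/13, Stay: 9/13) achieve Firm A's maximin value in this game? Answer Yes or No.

Yes

Against Match this mix gives (4/13)·10 + (9/13)·0 = 40/13.
Against Undercut this mix gives (4/13)·(-8) + (9/13)·8 = 40/13.
All of Firm B's active replies (Match, Undercut) yield 40/13, and no column does worse for Firm A. The mix makes Firm B indifferent and guarantees 40/13, so it is optimal.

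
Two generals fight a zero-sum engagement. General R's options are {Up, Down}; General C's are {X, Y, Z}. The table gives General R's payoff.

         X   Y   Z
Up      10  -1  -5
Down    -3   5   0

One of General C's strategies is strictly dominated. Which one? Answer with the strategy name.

Z holds General R's payoff strictly below Y in every row: -5 < -1, 0 < 5.
So Y is strictly dominated for General C.

Y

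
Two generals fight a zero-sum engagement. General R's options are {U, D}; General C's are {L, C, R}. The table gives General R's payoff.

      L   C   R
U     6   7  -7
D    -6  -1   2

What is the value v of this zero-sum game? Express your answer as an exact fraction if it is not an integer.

Row minima: U → -7, D → -6; maximin = -6.
Column maxima: L → 6, C → 7, R → 2; minimax = 2.
-6 ≠ 2, so there is no saddle point; optimal play is mixed.
C is strictly dominated by L (it gives General R strictly more in every row), so General C never plays it.
On the remaining 2×2 (U, D vs L, R):
Let General R play U with probability p. Expected payoff against L: 6p + (-6)(1−p) = 12p − 6; against R: (-7)p + 2(1−p) = −9p + 2.
Setting these equal: 12p − 6 = −9p + 2 ⇒ 21p = 8 ⇒ p = 8/21, and the value is (12)·(8/21) − 6 = -10/7.
For General C: with q = P(L), equating U's and D's payoffs gives 13q − 7 = −8q + 2 ⇒ q = 3/7.

-10/7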